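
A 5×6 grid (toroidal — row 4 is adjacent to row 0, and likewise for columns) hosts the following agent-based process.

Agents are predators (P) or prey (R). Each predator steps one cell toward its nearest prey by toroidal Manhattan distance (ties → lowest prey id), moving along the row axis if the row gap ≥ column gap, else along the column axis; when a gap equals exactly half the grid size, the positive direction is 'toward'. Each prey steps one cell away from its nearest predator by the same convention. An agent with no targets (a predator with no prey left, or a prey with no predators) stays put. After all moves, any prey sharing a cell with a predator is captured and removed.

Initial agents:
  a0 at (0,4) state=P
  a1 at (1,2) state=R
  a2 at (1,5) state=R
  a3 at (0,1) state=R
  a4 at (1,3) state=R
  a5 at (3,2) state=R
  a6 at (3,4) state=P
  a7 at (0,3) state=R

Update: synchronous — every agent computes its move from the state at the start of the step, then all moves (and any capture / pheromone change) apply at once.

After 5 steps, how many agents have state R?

t=1: a0@(0,3):P a1@(1,1):R a2@(2,5):R a3@(0,0):R a4@(2,3):R a5@(3,1):R a6@(3,3):P a7@(0,2):R
t=2: a0@(0,2):P a1@(1,0):R a2@(2,0):R a3@(0,5):R a4@(1,3):R a5@(3,0):R a6@(2,3):P a7@(0,1):R
t=3: a0@(0,1):P a1@(1,5):R a2@(2,5):R a3@(0,4):R a4@(0,3):R a5@(2,0):R a6@(1,3):P a7@(0,0):R
t=4: a0@(0,0):P a1@(1,0):R a2@(2,0):R a3@(4,4):R a4@(4,3):R a5@(3,0):R a6@(0,3):P a7@(0,5):R
t=5: a0@(1,0):P a1@(2,0):R a2@(3,0):R a3@(3,4):R a4@(3,3):R a5@(2,0):R a6@(4,3):P a7@(0,4):R

6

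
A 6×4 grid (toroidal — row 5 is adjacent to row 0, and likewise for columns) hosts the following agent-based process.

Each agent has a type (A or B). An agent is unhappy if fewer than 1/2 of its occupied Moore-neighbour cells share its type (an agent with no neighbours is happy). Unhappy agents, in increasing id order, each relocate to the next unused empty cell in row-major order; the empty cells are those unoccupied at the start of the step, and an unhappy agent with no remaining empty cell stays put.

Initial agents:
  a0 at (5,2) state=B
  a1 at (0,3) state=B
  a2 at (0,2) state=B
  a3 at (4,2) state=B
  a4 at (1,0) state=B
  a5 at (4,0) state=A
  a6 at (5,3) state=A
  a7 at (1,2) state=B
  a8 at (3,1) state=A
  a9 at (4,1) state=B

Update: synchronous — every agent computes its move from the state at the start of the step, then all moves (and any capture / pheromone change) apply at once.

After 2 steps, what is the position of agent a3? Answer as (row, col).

(4, 2)

t=1: a0@(5,2):B a1@(0,3):B a2@(0,2):B a3@(4,2):B a4@(1,0):B a5@(4,0):A a6@(0,0):A a7@(1,2):B a8@(0,1):A a9@(4,1):B
t=2: a0@(5,2):B a1@(0,3):B a2@(0,2):B a3@(4,2):B a4@(1,1):B a5@(1,3):A a6@(2,0):A a7@(1,2):B a8@(2,1):A a9@(4,1):B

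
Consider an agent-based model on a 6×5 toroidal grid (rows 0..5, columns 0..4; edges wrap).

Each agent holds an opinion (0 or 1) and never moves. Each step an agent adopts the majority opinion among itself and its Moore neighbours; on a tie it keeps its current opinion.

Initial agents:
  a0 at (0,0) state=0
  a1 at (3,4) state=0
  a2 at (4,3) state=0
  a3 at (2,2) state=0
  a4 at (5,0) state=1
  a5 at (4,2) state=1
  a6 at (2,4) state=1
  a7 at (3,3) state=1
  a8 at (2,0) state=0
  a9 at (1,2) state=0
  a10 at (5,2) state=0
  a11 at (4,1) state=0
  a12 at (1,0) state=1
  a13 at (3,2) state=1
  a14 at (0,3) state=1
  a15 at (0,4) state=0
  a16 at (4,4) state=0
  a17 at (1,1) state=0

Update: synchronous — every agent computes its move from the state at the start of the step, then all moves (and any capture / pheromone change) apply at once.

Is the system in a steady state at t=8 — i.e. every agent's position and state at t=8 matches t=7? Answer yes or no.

t=1: a0@(0,0):0 a1@(3,4):0 a2@(4,3):0 a3@(2,2):0 a4@(5,0):0 a5@(4,2):1 a6@(2,4):1 a7@(3,3):1 a8@(2,0):0 a9@(1,2):0 a10@(5,2):0 a11@(4,1):1 a12@(1,0):0 a13@(3,2):1 a14@(0,3):0 a15@(0,4):1 a16@(4,4):0 a17@(1,1):0
t=2: a0@(0,0):0 a1@(3,4):0 a2@(4,3):0 a3@(2,2):0 a4@(5,0):0 a5@(4,2):1 a6@(2,4):0 a7@(3,3):1 a8@(2,0):0 a9@(1,2):0 a10@(5,2):0 a11@(4,1):1 a12@(1,0):0 a13@(3,2):1 a14@(0,3):0 a15@(0,4):0 a16@(4,4):0 a17@(1,1):0
t=3: a0@(0,0):0 a1@(3,4):0 a2@(4,3):0 a3@(2,2):0 a4@(5,0):0 a5@(4,2):1 a6@(2,4):0 a7@(3,3):0 a8@(2,0):0 a9@(1,2):0 a10@(5,2):0 a11@(4,1):1 a12@(1,0):0 a13@(3,2):1 a14@(0,3):0 a15@(0,4):0 a16@(4,4):0 a17@(1,1):0
t=4: (unchanged — steady state)

yes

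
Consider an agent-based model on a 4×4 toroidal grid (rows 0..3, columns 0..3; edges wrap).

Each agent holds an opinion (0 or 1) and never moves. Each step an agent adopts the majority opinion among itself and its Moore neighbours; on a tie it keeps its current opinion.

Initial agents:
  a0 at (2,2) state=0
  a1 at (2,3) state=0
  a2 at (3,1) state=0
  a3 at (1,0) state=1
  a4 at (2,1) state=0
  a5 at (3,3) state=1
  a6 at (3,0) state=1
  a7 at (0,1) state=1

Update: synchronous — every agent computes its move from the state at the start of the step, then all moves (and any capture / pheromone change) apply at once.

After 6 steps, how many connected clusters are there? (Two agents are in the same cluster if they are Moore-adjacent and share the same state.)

t=1: a0@(2,2):0 a1@(2,3):1 a2@(3,1):0 a3@(1,0):1 a4@(2,1):0 a5@(3,3):1 a6@(3,0):1 a7@(0,1):1
t=2: (unchanged — steady state)

2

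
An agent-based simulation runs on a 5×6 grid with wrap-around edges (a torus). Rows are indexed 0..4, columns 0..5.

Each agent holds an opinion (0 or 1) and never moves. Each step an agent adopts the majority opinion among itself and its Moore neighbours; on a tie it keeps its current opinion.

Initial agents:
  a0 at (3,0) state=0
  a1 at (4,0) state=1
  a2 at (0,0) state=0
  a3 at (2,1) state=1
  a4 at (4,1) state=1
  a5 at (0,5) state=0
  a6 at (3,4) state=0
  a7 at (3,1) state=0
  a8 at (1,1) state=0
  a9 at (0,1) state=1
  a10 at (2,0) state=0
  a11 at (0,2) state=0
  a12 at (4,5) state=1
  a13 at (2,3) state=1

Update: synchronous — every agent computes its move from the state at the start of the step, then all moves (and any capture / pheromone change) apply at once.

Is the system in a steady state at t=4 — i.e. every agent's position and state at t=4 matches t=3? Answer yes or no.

no

t=1: a0@(3,0):1 a1@(4,0):1 a2@(0,0):1 a3@(2,1):0 a4@(4,1):0 a5@(0,5):0 a6@(3,4):1 a7@(3,1):0 a8@(1,1):0 a9@(0,1):1 a10@(2,0):0 a11@(0,2):0 a12@(4,5):0 a13@(2,3):1
t=2: a0@(3,0):0 a1@(4,0):1 a2@(0,0):0 a3@(2,1):0 a4@(4,1):1 a5@(0,5):0 a6@(3,4):1 a7@(3,1):0 a8@(1,1):0 a9@(0,1):1 a10@(2,0):0 a11@(0,2):0 a12@(4,5):1 a13@(2,3):1
t=3: a0@(3,0):0 a1@(4,0):1 a2@(0,0):1 a3@(2,1):0 a4@(4,1):0 a5@(0,5):0 a6@(3,4):1 a7@(3,1):0 a8@(1,1):0 a9@(0,1):1 a10@(2,0):0 a11@(0,2):0 a12@(4,5):1 a13@(2,3):1
t=4: a0@(3,0):0 a1@(4,0):1 a2@(0,0):1 a3@(2,1):0 a4@(4,1):0 a5@(0,5):1 a6@(3,4):1 a7@(3,1):0 a8@(1,1):0 a9@(0,1):1 a10@(2,0):0 a11@(0,2):0 a12@(4,5):1 a13@(2,3):1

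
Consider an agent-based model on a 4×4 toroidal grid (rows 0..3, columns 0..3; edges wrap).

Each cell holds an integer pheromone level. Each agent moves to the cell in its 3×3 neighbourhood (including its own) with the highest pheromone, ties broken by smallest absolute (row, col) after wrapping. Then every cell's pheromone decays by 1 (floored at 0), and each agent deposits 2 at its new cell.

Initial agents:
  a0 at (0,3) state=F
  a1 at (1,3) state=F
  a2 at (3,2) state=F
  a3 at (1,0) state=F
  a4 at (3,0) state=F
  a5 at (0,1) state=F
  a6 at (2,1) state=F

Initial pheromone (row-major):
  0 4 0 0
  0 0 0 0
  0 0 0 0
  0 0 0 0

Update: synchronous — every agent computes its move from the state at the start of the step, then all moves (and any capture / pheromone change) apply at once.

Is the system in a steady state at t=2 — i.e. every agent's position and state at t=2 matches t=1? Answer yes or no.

t=1: a0@(0,0) a1@(0,0) a2@(0,1) a3@(0,1) a4@(0,1) a5@(0,1) a6@(1,0) | pheromone: 4 11 0 0 / 2 0 0 0 / 0 0 0 0 / 0 0 0 0
t=2: a0@(0,1) a1@(0,1) a2@(0,1) a3@(0,1) a4@(0,1) a5@(0,1) a6@(0,1) | pheromone: 3 24 0 0 / 1 0 0 0 / 0 0 0 0 / 0 0 0 0

no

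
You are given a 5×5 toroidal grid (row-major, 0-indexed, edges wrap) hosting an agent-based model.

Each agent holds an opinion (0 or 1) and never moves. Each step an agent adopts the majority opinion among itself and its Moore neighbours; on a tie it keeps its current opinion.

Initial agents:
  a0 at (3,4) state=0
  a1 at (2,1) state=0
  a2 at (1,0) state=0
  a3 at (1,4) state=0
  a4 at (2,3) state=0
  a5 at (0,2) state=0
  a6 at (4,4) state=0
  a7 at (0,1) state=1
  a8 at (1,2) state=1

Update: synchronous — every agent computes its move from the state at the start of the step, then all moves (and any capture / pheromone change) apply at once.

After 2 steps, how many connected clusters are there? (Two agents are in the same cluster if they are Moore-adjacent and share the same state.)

2

t=1: a0@(3,4):0 a1@(2,1):0 a2@(1,0):0 a3@(1,4):0 a4@(2,3):0 a5@(0,2):1 a6@(4,4):0 a7@(0,1):1 a8@(1,2):0
t=2: (unchanged — steady state)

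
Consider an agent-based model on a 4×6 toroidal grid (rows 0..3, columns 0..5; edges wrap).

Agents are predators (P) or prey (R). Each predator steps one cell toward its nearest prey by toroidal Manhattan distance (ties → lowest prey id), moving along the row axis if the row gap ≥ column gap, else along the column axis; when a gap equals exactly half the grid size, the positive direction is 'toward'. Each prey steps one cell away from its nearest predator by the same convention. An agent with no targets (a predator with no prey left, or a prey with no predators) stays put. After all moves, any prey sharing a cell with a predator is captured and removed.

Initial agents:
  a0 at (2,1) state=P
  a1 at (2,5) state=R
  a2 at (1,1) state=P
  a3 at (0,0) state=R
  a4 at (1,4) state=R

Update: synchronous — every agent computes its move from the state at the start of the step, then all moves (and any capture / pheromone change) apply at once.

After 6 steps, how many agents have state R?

3

t=1: a0@(2,0):P a1@(2,4):R a2@(0,1):P a3@(3,0):R a4@(1,3):R
t=2: a0@(3,0):P a1@(2,3):R a2@(3,1):P a3@(0,0):R a4@(1,4):R
t=3: a0@(0,0):P a1@(2,4):R a2@(0,1):P a3@(1,0):R a4@(0,4):R
t=4: a0@(1,0):P a1@(1,4):R a2@(1,1):P a3@(2,0):R a4@(0,3):R
t=5: a0@(2,0):P a1@(1,3):R a2@(2,1):P a3@(3,0):R a4@(0,4):R
t=6: a0@(3,0):P a1@(1,4):R a2@(3,1):P a3@(0,0):R a4@(3,4):R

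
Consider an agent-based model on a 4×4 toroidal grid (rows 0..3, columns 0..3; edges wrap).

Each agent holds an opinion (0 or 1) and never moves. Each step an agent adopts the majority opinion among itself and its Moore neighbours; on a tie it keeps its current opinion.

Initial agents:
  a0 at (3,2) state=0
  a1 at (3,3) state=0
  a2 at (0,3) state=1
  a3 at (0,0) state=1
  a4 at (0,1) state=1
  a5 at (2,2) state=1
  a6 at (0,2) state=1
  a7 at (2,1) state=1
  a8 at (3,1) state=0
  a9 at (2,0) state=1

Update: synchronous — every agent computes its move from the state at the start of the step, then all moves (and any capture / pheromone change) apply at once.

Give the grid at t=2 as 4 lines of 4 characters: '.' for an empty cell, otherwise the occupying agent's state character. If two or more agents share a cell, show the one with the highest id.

t=1: a0@(3,2):1 a1@(3,3):1 a2@(0,3):1 a3@(0,0):1 a4@(0,1):1 a5@(2,2):0 a6@(0,2):1 a7@(2,1):1 a8@(3,1):1 a9@(2,0):1
t=2: a0@(3,2):1 a1@(3,3):1 a2@(0,3):1 a3@(0,0):1 a4@(0,1):1 a5@(2,2):1 a6@(0,2):1 a7@(2,1):1 a8@(3,1):1 a9@(2,0):1

1111
....
111.
.111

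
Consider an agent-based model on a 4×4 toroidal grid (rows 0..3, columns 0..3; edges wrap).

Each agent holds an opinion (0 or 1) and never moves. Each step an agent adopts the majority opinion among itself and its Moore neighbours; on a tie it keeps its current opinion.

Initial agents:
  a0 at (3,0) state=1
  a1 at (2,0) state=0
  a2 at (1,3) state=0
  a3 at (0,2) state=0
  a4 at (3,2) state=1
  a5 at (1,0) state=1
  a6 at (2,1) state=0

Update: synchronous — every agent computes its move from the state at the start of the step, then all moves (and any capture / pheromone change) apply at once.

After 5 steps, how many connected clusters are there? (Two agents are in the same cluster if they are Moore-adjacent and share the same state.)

1

t=1: a0@(3,0):0 a1@(2,0):0 a2@(1,3):0 a3@(0,2):0 a4@(3,2):0 a5@(1,0):0 a6@(2,1):1
t=2: a0@(3,0):0 a1@(2,0):0 a2@(1,3):0 a3@(0,2):0 a4@(3,2):0 a5@(1,0):0 a6@(2,1):0
t=3: (unchanged — steady state)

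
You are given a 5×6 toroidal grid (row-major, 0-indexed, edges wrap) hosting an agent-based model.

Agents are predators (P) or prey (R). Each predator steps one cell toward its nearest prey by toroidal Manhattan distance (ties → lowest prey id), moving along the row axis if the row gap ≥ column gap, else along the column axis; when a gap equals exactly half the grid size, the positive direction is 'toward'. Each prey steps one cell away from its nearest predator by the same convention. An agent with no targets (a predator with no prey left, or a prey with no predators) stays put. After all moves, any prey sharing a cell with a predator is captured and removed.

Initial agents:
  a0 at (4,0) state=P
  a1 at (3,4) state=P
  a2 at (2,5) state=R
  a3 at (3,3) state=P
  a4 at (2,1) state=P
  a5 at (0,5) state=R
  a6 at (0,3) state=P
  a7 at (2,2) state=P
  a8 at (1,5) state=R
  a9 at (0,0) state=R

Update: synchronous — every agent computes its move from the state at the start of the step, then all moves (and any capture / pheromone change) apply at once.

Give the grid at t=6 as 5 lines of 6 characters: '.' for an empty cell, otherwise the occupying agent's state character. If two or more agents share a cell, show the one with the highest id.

P....P
R.....
......
......
.....P

t=1: a0@(0,0):P a1@(2,4):P a2@(1,5):R a3@(3,4):P a4@(2,0):P a5@(1,5):R a6@(0,4):P a7@(2,3):P a8@(2,5):R a9@(1,0):R
t=2: a0@(1,0):P a1@(2,5):P a3@(2,4):P a4@(2,5):P a6@(1,4):P a7@(2,4):P a8@(2,0):R a9@(2,0):R
t=3: a0@(2,0):P a1@(2,0):P a3@(2,5):P a4@(2,0):P a6@(1,5):P a7@(2,5):P a8@(3,0):R a9@(3,0):R
t=4: a0@(3,0):P a1@(3,0):P a3@(3,5):P a4@(3,0):P a6@(2,5):P a7@(3,5):P a8@(4,0):R a9@(4,0):R
t=5: a0@(4,0):P a1@(4,0):P a3@(4,5):P a4@(4,0):P a6@(3,5):P a7@(4,5):P a8@(0,0):R a9@(0,0):R
t=6: a0@(0,0):P a1@(0,0):P a3@(0,5):P a4@(0,0):P a6@(4,5):P a7@(0,5):P a8@(1,0):R a9@(1,0):R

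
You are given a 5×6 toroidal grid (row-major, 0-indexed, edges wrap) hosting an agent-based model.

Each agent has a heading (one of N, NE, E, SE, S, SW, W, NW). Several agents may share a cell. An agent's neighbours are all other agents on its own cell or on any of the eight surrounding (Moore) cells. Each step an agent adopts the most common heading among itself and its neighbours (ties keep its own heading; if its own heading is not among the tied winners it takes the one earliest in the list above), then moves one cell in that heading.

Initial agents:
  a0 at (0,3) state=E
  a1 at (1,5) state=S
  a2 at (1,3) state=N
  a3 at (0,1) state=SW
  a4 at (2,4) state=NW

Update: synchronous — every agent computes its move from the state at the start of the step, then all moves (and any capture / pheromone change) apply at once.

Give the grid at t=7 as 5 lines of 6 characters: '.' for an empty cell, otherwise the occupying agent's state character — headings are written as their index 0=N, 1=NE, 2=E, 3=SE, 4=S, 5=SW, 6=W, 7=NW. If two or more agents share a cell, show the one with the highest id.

...72.
......
5.....
.....4
...0..

t=1: a0@(0,4):E a1@(2,5):S a2@(0,3):N a3@(1,0):SW a4@(1,3):NW
t=2: a0@(0,5):E a1@(3,5):S a2@(4,3):N a3@(2,5):SW a4@(0,2):NW
t=3: a0@(0,0):E a1@(4,5):S a2@(3,3):N a3@(3,4):SW a4@(4,1):NW
t=4: a0@(0,1):E a1@(0,5):S a2@(2,3):N a3@(4,3):SW a4@(3,0):NW
t=5: a0@(0,2):E a1@(1,5):S a2@(1,3):N a3@(0,2):SW a4@(2,5):NW
t=6: a0@(0,3):E a1@(2,5):S a2@(0,3):N a3@(1,1):SW a4@(1,4):NW
t=7: a0@(0,4):E a1@(3,5):S a2@(4,3):N a3@(2,0):SW a4@(0,3):NW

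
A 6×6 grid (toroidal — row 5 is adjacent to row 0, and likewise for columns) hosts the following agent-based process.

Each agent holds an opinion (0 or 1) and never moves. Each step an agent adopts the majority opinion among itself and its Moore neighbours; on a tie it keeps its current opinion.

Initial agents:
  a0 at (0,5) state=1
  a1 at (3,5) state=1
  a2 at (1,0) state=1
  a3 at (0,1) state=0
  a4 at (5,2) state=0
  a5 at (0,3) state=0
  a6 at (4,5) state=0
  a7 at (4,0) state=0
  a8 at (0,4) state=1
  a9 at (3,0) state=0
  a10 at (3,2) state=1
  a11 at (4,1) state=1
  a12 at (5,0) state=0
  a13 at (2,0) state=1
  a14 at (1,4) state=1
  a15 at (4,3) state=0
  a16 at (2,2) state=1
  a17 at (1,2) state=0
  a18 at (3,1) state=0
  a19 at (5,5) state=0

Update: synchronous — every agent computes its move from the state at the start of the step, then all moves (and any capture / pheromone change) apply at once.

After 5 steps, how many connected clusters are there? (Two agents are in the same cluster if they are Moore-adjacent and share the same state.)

t=1: a0@(0,5):1 a1@(3,5):0 a2@(1,0):1 a3@(0,1):0 a4@(5,2):0 a5@(0,3):0 a6@(4,5):0 a7@(4,0):0 a8@(0,4):1 a9@(3,0):0 a10@(3,2):1 a11@(4,1):0 a12@(5,0):0 a13@(2,0):1 a14@(1,4):1 a15@(4,3):0 a16@(2,2):1 a17@(1,2):0 a18@(3,1):1 a19@(5,5):0
t=2: (unchanged — steady state)

2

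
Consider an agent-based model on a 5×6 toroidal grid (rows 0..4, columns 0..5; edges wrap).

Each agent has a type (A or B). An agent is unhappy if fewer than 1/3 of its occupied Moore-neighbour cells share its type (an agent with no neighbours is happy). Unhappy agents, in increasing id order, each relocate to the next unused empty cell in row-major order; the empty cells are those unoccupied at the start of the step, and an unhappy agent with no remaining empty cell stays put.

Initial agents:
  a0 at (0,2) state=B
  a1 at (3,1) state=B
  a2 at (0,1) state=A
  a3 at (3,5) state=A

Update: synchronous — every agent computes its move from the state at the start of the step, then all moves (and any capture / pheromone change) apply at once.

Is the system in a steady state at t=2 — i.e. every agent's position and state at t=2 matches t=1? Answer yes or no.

t=1: a0@(0,0):B a1@(3,1):B a2@(0,3):A a3@(3,5):A
t=2: (unchanged — steady state)

yes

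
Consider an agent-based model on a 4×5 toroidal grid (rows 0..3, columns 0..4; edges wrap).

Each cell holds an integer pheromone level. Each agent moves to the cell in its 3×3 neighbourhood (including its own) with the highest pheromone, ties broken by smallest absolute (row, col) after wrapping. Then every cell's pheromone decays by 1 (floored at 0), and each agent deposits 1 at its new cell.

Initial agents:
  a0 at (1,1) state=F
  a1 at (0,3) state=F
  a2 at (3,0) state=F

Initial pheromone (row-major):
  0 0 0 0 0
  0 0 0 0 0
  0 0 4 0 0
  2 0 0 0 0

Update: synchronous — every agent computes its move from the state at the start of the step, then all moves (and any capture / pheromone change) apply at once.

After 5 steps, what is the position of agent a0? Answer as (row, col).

(2, 2)

t=1: a0@(2,2) a1@(0,2) a2@(3,0) | pheromone: 0 0 1 0 0 / 0 0 0 0 0 / 0 0 4 0 0 / 2 0 0 0 0
t=2: (unchanged — steady state)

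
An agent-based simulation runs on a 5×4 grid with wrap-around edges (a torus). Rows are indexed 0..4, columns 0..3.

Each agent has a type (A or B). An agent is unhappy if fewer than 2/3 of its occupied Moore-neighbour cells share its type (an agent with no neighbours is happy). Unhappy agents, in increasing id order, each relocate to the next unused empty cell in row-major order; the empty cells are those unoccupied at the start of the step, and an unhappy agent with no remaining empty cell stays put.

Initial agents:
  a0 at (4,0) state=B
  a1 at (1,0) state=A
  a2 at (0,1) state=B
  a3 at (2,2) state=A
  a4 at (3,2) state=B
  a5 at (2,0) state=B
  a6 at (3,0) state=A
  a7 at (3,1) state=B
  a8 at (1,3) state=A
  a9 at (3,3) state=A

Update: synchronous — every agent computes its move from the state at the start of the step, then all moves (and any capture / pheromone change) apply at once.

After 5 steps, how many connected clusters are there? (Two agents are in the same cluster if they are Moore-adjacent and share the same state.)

t=1: a0@(0,0):B a1@(0,2):A a2@(0,3):B a3@(1,1):A a4@(1,2):B a5@(2,1):B a6@(2,3):A a7@(4,1):B a8@(1,3):A a9@(4,2):A
t=2: a0@(0,1):B a1@(1,0):A a2@(2,0):B a3@(2,2):A a4@(3,0):B a5@(3,1):B a6@(3,2):A a7@(3,3):B a8@(4,0):A a9@(4,3):A
t=3: a0@(0,0):B a1@(0,2):A a2@(2,0):B a3@(0,3):A a4@(1,1):B a5@(1,2):B a6@(1,3):A a7@(2,1):B a8@(2,3):A a9@(4,1):A
t=4: a0@(0,1):B a1@(1,0):A a2@(2,2):B a3@(3,0):A a4@(1,1):B a5@(3,1):B a6@(3,2):A a7@(2,1):B a8@(3,3):A a9@(4,0):A
t=5: a0@(0,0):B a1@(0,2):A a2@(0,3):B a3@(1,2):A a4@(1,1):B a5@(1,3):B a6@(2,0):A a7@(2,3):B a8@(3,3):A a9@(4,1):A

3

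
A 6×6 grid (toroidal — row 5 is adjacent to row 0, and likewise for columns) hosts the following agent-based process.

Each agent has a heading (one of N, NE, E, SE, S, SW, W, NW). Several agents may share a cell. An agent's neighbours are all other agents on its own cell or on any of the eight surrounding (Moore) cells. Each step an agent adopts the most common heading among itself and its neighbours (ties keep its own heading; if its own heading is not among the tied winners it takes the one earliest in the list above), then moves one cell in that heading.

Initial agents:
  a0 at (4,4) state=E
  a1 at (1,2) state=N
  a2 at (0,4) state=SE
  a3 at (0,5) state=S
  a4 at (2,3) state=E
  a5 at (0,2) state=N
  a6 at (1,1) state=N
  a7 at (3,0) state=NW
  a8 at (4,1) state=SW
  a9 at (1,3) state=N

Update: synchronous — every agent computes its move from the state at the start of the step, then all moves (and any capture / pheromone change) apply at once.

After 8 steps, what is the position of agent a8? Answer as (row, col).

(4, 3)

t=1: a0@(4,5):E a1@(0,2):N a2@(1,5):SE a3@(1,5):S a4@(1,3):N a5@(5,2):N a6@(0,1):N a7@(2,5):NW a8@(5,0):SW a9@(0,3):N
t=2: a0@(4,0):E a1@(5,2):N a2@(2,0):SE a3@(2,5):S a4@(0,3):N a5@(4,2):N a6@(5,1):N a7@(1,4):NW a8@(0,5):SW a9@(5,3):N
t=3: a0@(4,1):E a1@(4,2):N a2@(3,1):SE a3@(3,5):S a4@(5,3):N a5@(3,2):N a6@(4,1):N a7@(0,3):NW a8@(1,4):SW a9@(4,3):N
t=4: a0@(3,1):N a1@(3,2):N a2@(2,1):N a3@(4,5):S a4@(4,3):N a5@(2,2):N a6@(3,1):N a7@(5,2):NW a8@(2,3):SW a9@(3,3):N
t=5: a0@(2,1):N a1@(2,2):N a2@(1,1):N a3@(5,5):S a4@(3,3):N a5@(1,2):N a6@(2,1):N a7@(4,1):NW a8@(1,3):N a9@(2,3):N
t=6: a0@(1,1):N a1@(1,2):N a2@(0,1):N a3@(0,5):S a4@(2,3):N a5@(0,2):N a6@(1,1):N a7@(3,0):NW a8@(0,3):N a9@(1,3):N
t=7: a0@(0,1):N a1@(0,2):N a2@(5,1):N a3@(1,5):S a4@(1,3):N a5@(5,2):N a6@(0,1):N a7@(2,5):NW a8@(5,3):N a9@(0,3):N
t=8: a0@(5,1):N a1@(5,2):N a2@(4,1):N a3@(2,5):S a4@(0,3):N a5@(4,2):N a6@(5,1):N a7@(1,4):NW a8@(4,3):N a9@(5,3):N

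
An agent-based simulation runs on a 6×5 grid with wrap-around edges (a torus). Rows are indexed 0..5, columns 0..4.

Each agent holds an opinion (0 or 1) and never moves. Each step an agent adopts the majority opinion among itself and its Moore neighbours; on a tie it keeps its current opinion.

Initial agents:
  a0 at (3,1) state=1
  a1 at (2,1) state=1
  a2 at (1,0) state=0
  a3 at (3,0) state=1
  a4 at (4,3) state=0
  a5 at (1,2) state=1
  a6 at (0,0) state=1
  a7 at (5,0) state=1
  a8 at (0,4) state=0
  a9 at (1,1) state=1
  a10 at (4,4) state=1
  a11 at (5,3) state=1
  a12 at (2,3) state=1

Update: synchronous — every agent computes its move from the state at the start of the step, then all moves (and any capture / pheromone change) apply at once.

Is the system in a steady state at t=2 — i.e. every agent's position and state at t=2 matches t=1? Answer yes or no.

yes

t=1: a0@(3,1):1 a1@(2,1):1 a2@(1,0):1 a3@(3,0):1 a4@(4,3):1 a5@(1,2):1 a6@(0,0):1 a7@(5,0):1 a8@(0,4):1 a9@(1,1):1 a10@(4,4):1 a11@(5,3):1 a12@(2,3):1
t=2: (unchanged — steady state)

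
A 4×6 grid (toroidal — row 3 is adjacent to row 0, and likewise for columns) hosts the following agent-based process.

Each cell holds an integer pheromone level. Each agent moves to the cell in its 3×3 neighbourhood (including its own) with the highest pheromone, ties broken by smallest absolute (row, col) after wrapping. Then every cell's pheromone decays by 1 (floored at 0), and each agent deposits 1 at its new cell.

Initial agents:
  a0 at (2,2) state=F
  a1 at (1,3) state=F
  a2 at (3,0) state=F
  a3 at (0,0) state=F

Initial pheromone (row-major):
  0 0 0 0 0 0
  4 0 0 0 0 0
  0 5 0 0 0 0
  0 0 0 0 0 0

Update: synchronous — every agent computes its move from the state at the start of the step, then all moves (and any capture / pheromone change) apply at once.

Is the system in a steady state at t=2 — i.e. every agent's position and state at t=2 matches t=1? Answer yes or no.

t=1: a0@(2,1) a1@(0,2) a2@(2,1) a3@(1,0) | pheromone: 0 0 1 0 0 0 / 4 0 0 0 0 0 / 0 6 0 0 0 0 / 0 0 0 0 0 0
t=2: a0@(2,1) a1@(0,2) a2@(2,1) a3@(2,1) | pheromone: 0 0 1 0 0 0 / 3 0 0 0 0 0 / 0 8 0 0 0 0 / 0 0 0 0 0 0

no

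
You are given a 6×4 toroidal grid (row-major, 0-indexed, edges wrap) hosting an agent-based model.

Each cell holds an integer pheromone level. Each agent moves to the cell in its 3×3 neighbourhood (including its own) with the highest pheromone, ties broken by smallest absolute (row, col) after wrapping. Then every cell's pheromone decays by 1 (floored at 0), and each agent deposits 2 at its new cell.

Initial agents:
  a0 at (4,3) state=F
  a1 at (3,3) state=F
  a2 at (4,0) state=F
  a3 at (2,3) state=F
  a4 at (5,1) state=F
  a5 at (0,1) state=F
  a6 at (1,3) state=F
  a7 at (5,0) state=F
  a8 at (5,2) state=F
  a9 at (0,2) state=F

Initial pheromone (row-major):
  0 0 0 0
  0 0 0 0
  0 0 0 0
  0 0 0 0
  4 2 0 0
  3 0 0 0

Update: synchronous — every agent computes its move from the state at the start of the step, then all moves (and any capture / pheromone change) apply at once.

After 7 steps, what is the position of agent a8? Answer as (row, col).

t=1: a0@(4,0) a1@(4,0) a2@(4,0) a3@(1,0) a4@(4,0) a5@(5,0) a6@(0,0) a7@(4,0) a8@(4,1) a9@(0,1) | pheromone: 2 2 0 0 / 2 0 0 0 / 0 0 0 0 / 0 0 0 0 / 13 3 0 0 / 4 0 0 0
t=2: a0@(4,0) a1@(4,0) a2@(4,0) a3@(0,0) a4@(4,0) a5@(4,0) a6@(5,0) a7@(4,0) a8@(4,0) a9@(5,0) | pheromone: 3 1 0 0 / 1 0 0 0 / 0 0 0 0 / 0 0 0 0 / 26 2 0 0 / 7 0 0 0
t=3: a0@(4,0) a1@(4,0) a2@(4,0) a3@(5,0) a4@(4,0) a5@(4,0) a6@(4,0) a7@(4,0) a8@(4,0) a9@(4,0) | pheromone: 2 0 0 0 / 0 0 0 0 / 0 0 0 0 / 0 0 0 0 / 43 1 0 0 / 8 0 0 0
t=4: a0@(4,0) a1@(4,0) a2@(4,0) a3@(4,0) a4@(4,0) a5@(4,0) a6@(4,0) a7@(4,0) a8@(4,0) a9@(4,0) | pheromone: 1 0 0 0 / 0 0 0 0 / 0 0 0 0 / 0 0 0 0 / 62 0 0 0 / 7 0 0 0
t=5: a0@(4,0) a1@(4,0) a2@(4,0) a3@(4,0) a4@(4,0) a5@(4,0) a6@(4,0) a7@(4,0) a8@(4,0) a9@(4,0) | pheromone: 0 0 0 0 / 0 0 0 0 / 0 0 0 0 / 0 0 0 0 / 81 0 0 0 / 6 0 0 0
t=6: a0@(4,0) a1@(4,0) a2@(4,0) a3@(4,0) a4@(4,0) a5@(4,0) a6@(4,0) a7@(4,0) a8@(4,0) a9@(4,0) | pheromone: 0 0 0 0 / 0 0 0 0 / 0 0 0 0 / 0 0 0 0 / 100 0 0 0 / 5 0 0 0
t=7: a0@(4,0) a1@(4,0) a2@(4,0) a3@(4,0) a4@(4,0) a5@(4,0) a6@(4,0) a7@(4,0) a8@(4,0) a9@(4,0) | pheromone: 0 0 0 0 / 0 0 0 0 / 0 0 0 0 / 0 0 0 0 / 119 0 0 0 / 4 0 0 0

(4, 0)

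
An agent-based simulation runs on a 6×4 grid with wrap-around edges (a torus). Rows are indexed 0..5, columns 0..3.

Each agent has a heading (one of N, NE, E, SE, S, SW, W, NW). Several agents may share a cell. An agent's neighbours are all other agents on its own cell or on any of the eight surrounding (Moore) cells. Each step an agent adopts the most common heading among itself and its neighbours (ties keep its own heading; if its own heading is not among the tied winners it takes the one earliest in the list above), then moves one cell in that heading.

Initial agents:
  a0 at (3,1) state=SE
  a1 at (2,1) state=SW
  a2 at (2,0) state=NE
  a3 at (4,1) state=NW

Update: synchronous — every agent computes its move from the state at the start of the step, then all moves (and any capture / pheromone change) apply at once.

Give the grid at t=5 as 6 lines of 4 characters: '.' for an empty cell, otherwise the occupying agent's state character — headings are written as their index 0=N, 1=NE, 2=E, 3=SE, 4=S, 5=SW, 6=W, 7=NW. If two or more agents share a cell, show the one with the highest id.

t=1: a0@(4,2):SE a1@(3,0):SW a2@(1,1):NE a3@(3,0):NW
t=2: a0@(5,3):SE a1@(4,3):SW a2@(0,2):NE a3@(2,3):NW
t=3: a0@(0,0):SE a1@(5,2):SW a2@(5,3):NE a3@(1,2):NW
t=4: a0@(1,1):SE a1@(0,1):SW a2@(4,0):NE a3@(0,1):NW
t=5: a0@(2,2):SE a1@(1,0):SW a2@(3,1):NE a3@(5,0):NW

....
5...
..3.
.1..
....
7...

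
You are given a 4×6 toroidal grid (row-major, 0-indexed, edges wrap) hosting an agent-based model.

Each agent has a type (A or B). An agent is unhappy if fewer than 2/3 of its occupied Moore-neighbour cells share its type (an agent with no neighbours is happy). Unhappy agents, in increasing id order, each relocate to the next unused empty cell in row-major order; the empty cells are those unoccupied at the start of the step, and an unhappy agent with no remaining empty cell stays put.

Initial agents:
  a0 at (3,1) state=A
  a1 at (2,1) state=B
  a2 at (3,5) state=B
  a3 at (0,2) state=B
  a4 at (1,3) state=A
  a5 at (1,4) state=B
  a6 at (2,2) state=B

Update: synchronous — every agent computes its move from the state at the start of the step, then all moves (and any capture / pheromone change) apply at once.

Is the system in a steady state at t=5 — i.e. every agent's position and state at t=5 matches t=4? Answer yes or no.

no

t=1: a0@(0,0):A a1@(0,1):B a2@(3,5):B a3@(0,3):B a4@(0,4):A a5@(0,5):B a6@(1,0):B
t=2: a0@(0,2):A a1@(1,1):B a2@(1,2):B a3@(1,3):B a4@(1,4):A a5@(1,5):B a6@(1,0):B
t=3: a0@(0,0):A a1@(1,1):B a2@(1,2):B a3@(0,1):B a4@(0,3):A a5@(0,4):B a6@(1,0):B
t=4: a0@(0,2):A a1@(1,1):B a2@(1,2):B a3@(0,1):B a4@(0,5):A a5@(1,3):B a6@(1,0):B
t=5: a0@(0,0):A a1@(1,1):B a2@(1,2):B a3@(0,1):B a4@(0,3):A a5@(0,4):B a6@(1,0):B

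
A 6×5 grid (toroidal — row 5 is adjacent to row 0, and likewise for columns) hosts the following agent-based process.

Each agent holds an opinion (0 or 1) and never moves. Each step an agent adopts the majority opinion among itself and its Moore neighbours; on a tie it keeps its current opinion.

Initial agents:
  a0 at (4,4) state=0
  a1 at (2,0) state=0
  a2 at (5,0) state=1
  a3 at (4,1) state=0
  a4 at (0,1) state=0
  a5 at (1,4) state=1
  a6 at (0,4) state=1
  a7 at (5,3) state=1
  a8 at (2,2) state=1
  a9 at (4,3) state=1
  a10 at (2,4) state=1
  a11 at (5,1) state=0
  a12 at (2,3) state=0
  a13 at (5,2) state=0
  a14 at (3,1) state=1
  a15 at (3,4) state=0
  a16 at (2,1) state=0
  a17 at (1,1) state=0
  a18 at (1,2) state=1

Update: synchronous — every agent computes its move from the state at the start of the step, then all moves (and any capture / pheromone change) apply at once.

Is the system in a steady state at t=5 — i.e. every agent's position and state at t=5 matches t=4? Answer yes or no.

t=1: a0@(4,4):1 a1@(2,0):0 a2@(5,0):0 a3@(4,1):0 a4@(0,1):0 a5@(1,4):1 a6@(0,4):1 a7@(5,3):1 a8@(2,2):1 a9@(4,3):0 a10@(2,4):0 a11@(5,1):0 a12@(2,3):1 a13@(5,2):0 a14@(3,1):0 a15@(3,4):0 a16@(2,1):0 a17@(1,1):0 a18@(1,2):0
t=2: a0@(4,4):0 a1@(2,0):0 a2@(5,0):0 a3@(4,1):0 a4@(0,1):0 a5@(1,4):1 a6@(0,4):1 a7@(5,3):1 a8@(2,2):0 a9@(4,3):0 a10@(2,4):0 a11@(5,1):0 a12@(2,3):1 a13@(5,2):0 a14@(3,1):0 a15@(3,4):0 a16@(2,1):0 a17@(1,1):0 a18@(1,2):0
t=3: a0@(4,4):0 a1@(2,0):0 a2@(5,0):0 a3@(4,1):0 a4@(0,1):0 a5@(1,4):1 a6@(0,4):1 a7@(5,3):0 a8@(2,2):0 a9@(4,3):0 a10@(2,4):0 a11@(5,1):0 a12@(2,3):0 a13@(5,2):0 a14@(3,1):0 a15@(3,4):0 a16@(2,1):0 a17@(1,1):0 a18@(1,2):0
t=4: a0@(4,4):0 a1@(2,0):0 a2@(5,0):0 a3@(4,1):0 a4@(0,1):0 a5@(1,4):0 a6@(0,4):1 a7@(5,3):0 a8@(2,2):0 a9@(4,3):0 a10@(2,4):0 a11@(5,1):0 a12@(2,3):0 a13@(5,2):0 a14@(3,1):0 a15@(3,4):0 a16@(2,1):0 a17@(1,1):0 a18@(1,2):0
t=5: a0@(4,4):0 a1@(2,0):0 a2@(5,0):0 a3@(4,1):0 a4@(0,1):0 a5@(1,4):0 a6@(0,4):0 a7@(5,3):0 a8@(2,2):0 a9@(4,3):0 a10@(2,4):0 a11@(5,1):0 a12@(2,3):0 a13@(5,2):0 a14@(3,1):0 a15@(3,4):0 a16@(2,1):0 a17@(1,1):0 a18@(1,2):0

no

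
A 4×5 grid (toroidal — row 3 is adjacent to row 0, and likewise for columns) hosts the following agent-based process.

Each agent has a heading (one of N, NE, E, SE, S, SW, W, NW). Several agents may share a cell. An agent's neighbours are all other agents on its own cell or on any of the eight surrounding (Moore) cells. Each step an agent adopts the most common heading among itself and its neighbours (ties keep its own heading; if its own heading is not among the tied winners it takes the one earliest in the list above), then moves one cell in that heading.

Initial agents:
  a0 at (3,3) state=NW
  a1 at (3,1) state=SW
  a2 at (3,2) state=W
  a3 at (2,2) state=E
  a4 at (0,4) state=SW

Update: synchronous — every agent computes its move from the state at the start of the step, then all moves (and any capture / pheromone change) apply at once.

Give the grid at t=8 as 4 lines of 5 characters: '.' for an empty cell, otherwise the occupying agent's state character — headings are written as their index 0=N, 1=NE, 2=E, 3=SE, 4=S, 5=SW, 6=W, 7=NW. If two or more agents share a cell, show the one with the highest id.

.5...
.....
2....
7..56

t=1: a0@(2,2):NW a1@(0,0):SW a2@(3,1):W a3@(2,3):E a4@(1,3):SW
t=2: a0@(1,1):NW a1@(1,4):SW a2@(3,0):W a3@(2,4):E a4@(2,2):SW
t=3: a0@(0,0):NW a1@(2,3):SW a2@(3,4):W a3@(2,0):E a4@(3,1):SW
t=4: a0@(3,4):NW a1@(3,2):SW a2@(3,3):W a3@(2,1):E a4@(0,0):SW
t=5: a0@(2,3):NW a1@(0,1):SW a2@(3,2):W a3@(2,2):E a4@(1,4):SW
t=6: a0@(1,2):NW a1@(1,0):SW a2@(3,1):W a3@(2,3):E a4@(2,3):SW
t=7: a0@(0,1):NW a1@(2,4):SW a2@(3,0):W a3@(2,4):E a4@(3,2):SW
t=8: a0@(3,0):NW a1@(3,3):SW a2@(3,4):W a3@(2,0):E a4@(0,1):SW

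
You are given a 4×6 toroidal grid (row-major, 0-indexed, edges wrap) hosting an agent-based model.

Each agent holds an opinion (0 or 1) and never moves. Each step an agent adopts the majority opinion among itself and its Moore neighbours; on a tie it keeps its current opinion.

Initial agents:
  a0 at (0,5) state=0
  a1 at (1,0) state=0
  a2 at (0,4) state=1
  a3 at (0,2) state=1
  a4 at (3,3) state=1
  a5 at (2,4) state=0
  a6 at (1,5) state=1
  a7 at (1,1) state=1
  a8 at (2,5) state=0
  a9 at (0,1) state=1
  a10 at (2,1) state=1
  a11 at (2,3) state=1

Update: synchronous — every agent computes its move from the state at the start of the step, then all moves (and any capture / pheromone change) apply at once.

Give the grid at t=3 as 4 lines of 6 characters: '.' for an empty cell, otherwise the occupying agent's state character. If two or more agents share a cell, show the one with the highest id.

t=1: a0@(0,5):0 a1@(1,0):1 a2@(0,4):1 a3@(0,2):1 a4@(3,3):1 a5@(2,4):1 a6@(1,5):0 a7@(1,1):1 a8@(2,5):0 a9@(0,1):1 a10@(2,1):1 a11@(2,3):1
t=2: (unchanged — steady state)

.11.10
11...0
.1.110
...1..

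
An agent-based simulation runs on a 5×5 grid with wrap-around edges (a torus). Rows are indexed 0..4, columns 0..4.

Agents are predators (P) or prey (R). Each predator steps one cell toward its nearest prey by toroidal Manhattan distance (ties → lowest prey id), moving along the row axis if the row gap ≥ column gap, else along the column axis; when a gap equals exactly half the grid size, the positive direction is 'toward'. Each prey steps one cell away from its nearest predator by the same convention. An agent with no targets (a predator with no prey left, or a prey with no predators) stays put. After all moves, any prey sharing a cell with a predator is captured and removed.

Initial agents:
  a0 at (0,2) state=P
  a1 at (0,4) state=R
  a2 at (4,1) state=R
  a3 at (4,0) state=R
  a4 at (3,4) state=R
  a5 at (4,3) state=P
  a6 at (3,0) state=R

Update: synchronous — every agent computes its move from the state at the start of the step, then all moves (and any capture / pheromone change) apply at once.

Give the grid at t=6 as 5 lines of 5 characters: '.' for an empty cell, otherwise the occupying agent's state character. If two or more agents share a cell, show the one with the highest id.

t=1: a0@(0,3):P a1@(0,0):R a2@(3,1):R a3@(4,1):R a4@(2,4):R a5@(0,3):P a6@(3,1):R
t=2: a0@(0,4):P a1@(0,1):R a2@(2,1):R a3@(4,0):R a4@(3,4):R a5@(0,4):P a6@(2,1):R
t=3: a0@(0,0):P a1@(0,2):R a2@(3,1):R a3@(3,0):R a4@(2,4):R a5@(0,0):P a6@(3,1):R
t=4: a0@(0,1):P a1@(0,3):R a2@(2,1):R a3@(2,0):R a4@(3,4):R a5@(0,1):P a6@(2,1):R
t=5: a0@(0,2):P a1@(0,4):R a2@(3,1):R a3@(3,0):R a4@(2,4):R a5@(0,2):P a6@(3,1):R
t=6: a0@(0,3):P a1@(0,0):R a2@(2,1):R a3@(2,0):R a4@(3,4):R a5@(0,3):P a6@(2,1):R

R..P.
.....
RR...
....R
.....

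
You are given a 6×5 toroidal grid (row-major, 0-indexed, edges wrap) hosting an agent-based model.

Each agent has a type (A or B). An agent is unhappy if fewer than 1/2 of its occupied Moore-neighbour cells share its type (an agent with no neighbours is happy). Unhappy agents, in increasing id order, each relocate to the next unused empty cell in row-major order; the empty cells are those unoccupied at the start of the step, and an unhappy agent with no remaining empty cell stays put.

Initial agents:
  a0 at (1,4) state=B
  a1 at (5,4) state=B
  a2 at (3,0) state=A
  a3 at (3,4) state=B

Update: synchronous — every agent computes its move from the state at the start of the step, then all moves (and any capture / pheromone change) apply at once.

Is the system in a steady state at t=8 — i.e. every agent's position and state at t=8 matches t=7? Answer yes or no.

no

t=1: a0@(1,4):B a1@(5,4):B a2@(0,0):A a3@(0,1):B
t=2: a0@(0,2):B a1@(0,3):B a2@(0,4):A a3@(1,0):B
t=3: a0@(0,2):B a1@(0,3):B a2@(0,0):A a3@(0,1):B
t=4: a0@(0,2):B a1@(0,3):B a2@(0,4):A a3@(0,1):B
t=5: a0@(0,2):B a1@(0,3):B a2@(0,0):A a3@(0,1):B
t=6: a0@(0,2):B a1@(0,3):B a2@(0,4):A a3@(0,1):B
t=7: a0@(0,2):B a1@(0,3):B a2@(0,0):A a3@(0,1):B
t=8: a0@(0,2):B a1@(0,3):B a2@(0,4):A a3@(0,1):B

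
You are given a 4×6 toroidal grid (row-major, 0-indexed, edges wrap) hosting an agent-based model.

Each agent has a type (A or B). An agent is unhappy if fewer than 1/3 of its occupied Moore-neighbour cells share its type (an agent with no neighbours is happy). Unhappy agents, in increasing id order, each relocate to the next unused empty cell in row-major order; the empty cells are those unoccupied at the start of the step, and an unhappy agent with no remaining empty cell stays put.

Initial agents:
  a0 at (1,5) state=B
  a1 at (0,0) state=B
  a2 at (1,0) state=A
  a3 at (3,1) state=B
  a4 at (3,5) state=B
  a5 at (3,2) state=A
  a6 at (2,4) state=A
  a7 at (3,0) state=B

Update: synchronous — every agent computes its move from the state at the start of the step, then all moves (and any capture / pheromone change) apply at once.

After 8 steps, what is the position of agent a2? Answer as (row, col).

(0, 4)

t=1: a0@(1,5):B a1@(0,0):B a2@(0,1):A a3@(3,1):B a4@(3,5):B a5@(0,2):A a6@(0,3):A a7@(3,0):B
t=2: a0@(1,5):B a1@(0,0):B a2@(0,4):A a3@(3,1):B a4@(3,5):B a5@(0,2):A a6@(0,3):A a7@(3,0):B
t=3: (unchanged — steady state)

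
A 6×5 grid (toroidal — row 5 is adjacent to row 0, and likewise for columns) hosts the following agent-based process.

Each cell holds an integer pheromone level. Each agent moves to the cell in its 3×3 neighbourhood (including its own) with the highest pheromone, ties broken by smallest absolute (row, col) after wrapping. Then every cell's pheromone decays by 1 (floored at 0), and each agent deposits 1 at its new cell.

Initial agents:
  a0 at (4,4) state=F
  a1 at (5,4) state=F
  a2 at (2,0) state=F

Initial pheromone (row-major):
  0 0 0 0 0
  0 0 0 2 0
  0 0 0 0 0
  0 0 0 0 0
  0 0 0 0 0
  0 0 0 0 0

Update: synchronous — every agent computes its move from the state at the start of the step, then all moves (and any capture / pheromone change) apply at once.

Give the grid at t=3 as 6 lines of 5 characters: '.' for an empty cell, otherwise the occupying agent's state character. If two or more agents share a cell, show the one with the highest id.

F....
.....
.....
F....
.....
.....

t=1: a0@(3,0) a1@(0,0) a2@(1,0) | pheromone: 1 0 0 0 0 / 1 0 0 1 0 / 0 0 0 0 0 / 1 0 0 0 0 / 0 0 0 0 0 / 0 0 0 0 0
t=2: a0@(3,0) a1@(0,0) a2@(0,0) | pheromone: 2 0 0 0 0 / 0 0 0 0 0 / 0 0 0 0 0 / 1 0 0 0 0 / 0 0 0 0 0 / 0 0 0 0 0
t=3: a0@(3,0) a1@(0,0) a2@(0,0) | pheromone: 3 0 0 0 0 / 0 0 0 0 0 / 0 0 0 0 0 / 1 0 0 0 0 / 0 0 0 0 0 / 0 0 0 0 0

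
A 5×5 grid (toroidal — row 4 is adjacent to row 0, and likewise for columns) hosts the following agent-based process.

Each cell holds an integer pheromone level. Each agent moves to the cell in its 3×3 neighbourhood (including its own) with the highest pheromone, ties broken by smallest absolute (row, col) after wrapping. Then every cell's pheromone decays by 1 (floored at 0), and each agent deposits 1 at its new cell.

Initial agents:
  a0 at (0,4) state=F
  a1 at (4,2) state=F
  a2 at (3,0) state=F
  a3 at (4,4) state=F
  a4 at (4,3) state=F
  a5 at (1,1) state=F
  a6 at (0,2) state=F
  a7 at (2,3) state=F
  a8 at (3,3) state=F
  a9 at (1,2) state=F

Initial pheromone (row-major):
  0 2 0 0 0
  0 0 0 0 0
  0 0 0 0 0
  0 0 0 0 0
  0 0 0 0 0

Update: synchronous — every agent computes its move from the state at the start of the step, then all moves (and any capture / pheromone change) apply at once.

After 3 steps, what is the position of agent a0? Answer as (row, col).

(0, 1)

t=1: a0@(0,0) a1@(0,1) a2@(2,0) a3@(0,0) a4@(0,2) a5@(0,1) a6@(0,1) a7@(1,2) a8@(2,2) a9@(0,1) | pheromone: 2 5 1 0 0 / 0 0 1 0 0 / 1 0 1 0 0 / 0 0 0 0 0 / 0 0 0 0 0
t=2: a0@(0,1) a1@(0,1) a2@(2,0) a3@(0,1) a4@(0,1) a5@(0,1) a6@(0,1) a7@(0,1) a8@(1,2) a9@(0,1) | pheromone: 1 12 0 0 0 / 0 0 1 0 0 / 1 0 0 0 0 / 0 0 0 0 0 / 0 0 0 0 0
t=3: a0@(0,1) a1@(0,1) a2@(2,0) a3@(0,1) a4@(0,1) a5@(0,1) a6@(0,1) a7@(0,1) a8@(0,1) a9@(0,1) | pheromone: 0 20 0 0 0 / 0 0 0 0 0 / 1 0 0 0 0 / 0 0 0 0 0 / 0 0 0 0 0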